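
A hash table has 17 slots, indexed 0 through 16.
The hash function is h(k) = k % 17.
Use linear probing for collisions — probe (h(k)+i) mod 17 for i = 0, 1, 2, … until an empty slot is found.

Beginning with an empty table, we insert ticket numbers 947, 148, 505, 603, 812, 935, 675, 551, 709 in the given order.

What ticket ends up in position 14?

947 hashes to 12; slot 12 is free → place at 12.
148 hashes to 12; 12 taken → place at 13.
505 hashes to 12; 12,13 taken → place at 14.
603 hashes to 8; slot 8 is free → place at 8.
812 hashes to 13; 13,14 taken → place at 15.
935 hashes to 0; slot 0 is free → place at 0.
675 hashes to 12; 12,13,14,15 taken → place at 16.
551 hashes to 7; slot 7 is free → place at 7.
709 hashes to 12; 12,13,14,15,16,0 taken → place at 1.
Table: [935, 709, -, -, -, -, -, 551, 603, -, -, -, 947, 148, 505, 812, 675]

505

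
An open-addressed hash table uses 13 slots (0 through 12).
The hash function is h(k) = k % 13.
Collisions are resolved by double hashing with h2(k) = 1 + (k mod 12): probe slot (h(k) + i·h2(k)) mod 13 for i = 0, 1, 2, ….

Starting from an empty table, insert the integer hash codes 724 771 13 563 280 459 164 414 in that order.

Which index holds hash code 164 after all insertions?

724 hashes to 9; slot 9 is free => place at 9.
771 hashes to 4; slot 4 is free => place at 4.
13 hashes to 0; slot 0 is free => place at 0.
563 hashes to 4, h2=12; 4 taken => place at 3.
280 hashes to 7; slot 7 is free => place at 7.
459 hashes to 4, h2=4; 4 taken => place at 8.
164 hashes to 8, h2=9; 8,4,0,9 taken => place at 5.
414 hashes to 11; slot 11 is free => place at 11.
Table: [13, —, —, 563, 771, 164, —, 280, 459, 724, —, 414, —]

5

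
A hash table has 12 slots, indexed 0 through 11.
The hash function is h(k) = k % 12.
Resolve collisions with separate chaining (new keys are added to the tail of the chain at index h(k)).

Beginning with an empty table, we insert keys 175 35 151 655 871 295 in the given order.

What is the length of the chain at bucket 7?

5

Insert 175: h=7, bucket 7 empty → new chain.
Insert 35: h=11, bucket 11 empty → new chain.
Insert 151: h=7, bucket 7 nonempty → append to chain.
Insert 655: h=7, bucket 7 nonempty → append to chain.
Insert 871: h=7, bucket 7 nonempty → append to chain.
Insert 295: h=7, bucket 7 nonempty → append to chain.
Final buckets:
0: .
1: .
2: .
3: .
4: .
5: .
6: .
7: 175 -> 151 -> 655 -> 871 -> 295
8: .
9: .
10: .
11: 35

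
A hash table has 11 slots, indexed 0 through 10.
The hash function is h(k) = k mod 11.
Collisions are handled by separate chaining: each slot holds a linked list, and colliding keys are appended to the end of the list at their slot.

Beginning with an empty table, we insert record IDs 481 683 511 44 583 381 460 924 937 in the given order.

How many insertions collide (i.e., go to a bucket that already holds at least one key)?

2

481 -> bucket 8
683 -> bucket 1
511 -> bucket 5
44 -> bucket 0
583 -> bucket 0 (collision)
381 -> bucket 7
460 -> bucket 9
924 -> bucket 0 (collision)
937 -> bucket 2
Final buckets:
0: 44 -> 583 -> 924
1: 683
2: 937
3: _
4: _
5: 511
6: _
7: 381
8: 481
9: 460
10: _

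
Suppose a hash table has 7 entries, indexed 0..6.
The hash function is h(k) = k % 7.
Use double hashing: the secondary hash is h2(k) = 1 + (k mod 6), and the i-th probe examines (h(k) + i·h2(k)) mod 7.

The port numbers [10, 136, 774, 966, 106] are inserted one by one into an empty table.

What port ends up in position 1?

10: h=3 -> slot 3
136: h=3, h2=5, probe 3,1 -> slot 1
774: h=4 -> slot 4
966: h=0 -> slot 0
106: h=1, h2=5, probe 1,6 -> slot 6
Table: [966, 136, —, 10, 774, —, 106]

136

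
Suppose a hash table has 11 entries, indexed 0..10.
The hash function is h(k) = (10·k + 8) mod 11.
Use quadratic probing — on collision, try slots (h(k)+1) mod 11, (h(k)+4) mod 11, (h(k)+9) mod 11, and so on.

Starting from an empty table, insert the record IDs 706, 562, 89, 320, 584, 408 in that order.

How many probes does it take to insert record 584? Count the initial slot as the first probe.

4

706: h=6 => slot 6
562: h=7 => slot 7
89: h=7, probe 7,8 => slot 8
320: h=7, probe 7,8,0 => slot 0
584: h=7, probe 7,8,0,5 => slot 5
408: h=7, probe 7,8,0,5,1 => slot 1
Table: [320, 408, ., ., ., 584, 706, 562, 89, ., .]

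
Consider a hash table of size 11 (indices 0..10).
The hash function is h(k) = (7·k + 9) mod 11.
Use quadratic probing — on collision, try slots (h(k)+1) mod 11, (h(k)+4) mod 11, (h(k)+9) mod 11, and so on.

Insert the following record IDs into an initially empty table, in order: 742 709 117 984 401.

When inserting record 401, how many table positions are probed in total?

4

742 hashes to 0; slot 0 is free -> place at 0.
709 hashes to 0; 0 taken -> place at 1.
117 hashes to 3; slot 3 is free -> place at 3.
984 hashes to 0; 0,1 taken -> place at 4.
401 hashes to 0; 0,1,4 taken -> place at 9.
Table: [742, 709, -, 117, 984, -, -, -, -, 401, -]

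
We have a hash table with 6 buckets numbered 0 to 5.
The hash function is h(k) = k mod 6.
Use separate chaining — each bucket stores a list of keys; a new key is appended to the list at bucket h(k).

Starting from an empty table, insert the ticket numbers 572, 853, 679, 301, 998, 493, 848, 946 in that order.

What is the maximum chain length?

572 -> bucket 2
853 -> bucket 1
679 -> bucket 1 (collision)
301 -> bucket 1 (collision)
998 -> bucket 2 (collision)
493 -> bucket 1 (collision)
848 -> bucket 2 (collision)
946 -> bucket 4
Final buckets:
0: ∅
1: 853 -> 679 -> 301 -> 493
2: 572 -> 998 -> 848
3: ∅
4: 946
5: ∅

4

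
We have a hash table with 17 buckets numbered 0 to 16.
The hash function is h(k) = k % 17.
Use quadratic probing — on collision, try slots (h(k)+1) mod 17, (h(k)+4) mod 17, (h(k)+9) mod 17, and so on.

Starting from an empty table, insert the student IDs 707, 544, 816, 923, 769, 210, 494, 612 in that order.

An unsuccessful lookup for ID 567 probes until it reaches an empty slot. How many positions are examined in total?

2

Insert 707: h=10, slot 10 empty → index 10.
Insert 544: h=0, slot 0 empty → index 0.
Insert 816: h=0, slot 0 occupied → index 1.
Insert 923: h=5, slot 5 empty → index 5.
Insert 769: h=4, slot 4 empty → index 4.
Insert 210: h=6, slot 6 empty → index 6.
Insert 494: h=1, slot 1 occupied → index 2.
Insert 612: h=0, slots 0,1,4 occupied → index 9.
Table: [544, 816, 494, -, 769, 923, 210, -, -, 612, 707, -, -, -, -, -, -]
Lookup 567: h=6, probe 6,7 → slot 7 empty, not found.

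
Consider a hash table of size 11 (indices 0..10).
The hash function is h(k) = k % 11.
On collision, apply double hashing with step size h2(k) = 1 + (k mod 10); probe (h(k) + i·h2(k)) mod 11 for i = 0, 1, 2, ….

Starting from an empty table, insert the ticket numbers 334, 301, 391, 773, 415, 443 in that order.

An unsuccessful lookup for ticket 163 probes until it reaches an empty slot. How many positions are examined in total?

334 hashes to 4; slot 4 is free => place at 4.
301 hashes to 4, h2=2; 4 taken => place at 6.
391 hashes to 6, h2=2; 6 taken => place at 8.
773 hashes to 3; slot 3 is free => place at 3.
415 hashes to 8, h2=6; 8,3 taken => place at 9.
443 hashes to 3, h2=4; 3 taken => place at 7.
Table: [-, -, -, 773, 334, -, 301, 443, 391, 415, -]
Lookup 163: h=9, h2=4, probe 9,2 → slot 2 empty, not found.

2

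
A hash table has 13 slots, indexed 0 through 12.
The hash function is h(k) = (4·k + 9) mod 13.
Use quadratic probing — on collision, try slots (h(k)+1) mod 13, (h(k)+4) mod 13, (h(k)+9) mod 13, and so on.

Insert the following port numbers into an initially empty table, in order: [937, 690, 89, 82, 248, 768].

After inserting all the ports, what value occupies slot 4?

248

937: h=0 → slot 0
690: h=0, probe 0,1 → slot 1
89: h=1, probe 1,2 → slot 2
82: h=12 → slot 12
248: h=0, probe 0,1,4 → slot 4
768: h=0, probe 0,1,4,9 → slot 9
Table: [937, 690, 89, _, 248, _, _, _, _, 768, _, _, 82]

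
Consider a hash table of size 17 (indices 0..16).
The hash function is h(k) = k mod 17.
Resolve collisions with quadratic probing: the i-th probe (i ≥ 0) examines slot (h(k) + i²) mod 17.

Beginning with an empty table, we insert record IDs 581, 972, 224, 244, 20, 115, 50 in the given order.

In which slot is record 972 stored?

4

581 hashes to 3; slot 3 is free -> place at 3.
972 hashes to 3; 3 taken -> place at 4.
224 hashes to 3; 3,4 taken -> place at 7.
244 hashes to 6; slot 6 is free -> place at 6.
20 hashes to 3; 3,4,7 taken -> place at 12.
115 hashes to 13; slot 13 is free -> place at 13.
50 hashes to 16; slot 16 is free -> place at 16.
Table: [-, -, -, 581, 972, -, 244, 224, -, -, -, -, 20, 115, -, -, 50]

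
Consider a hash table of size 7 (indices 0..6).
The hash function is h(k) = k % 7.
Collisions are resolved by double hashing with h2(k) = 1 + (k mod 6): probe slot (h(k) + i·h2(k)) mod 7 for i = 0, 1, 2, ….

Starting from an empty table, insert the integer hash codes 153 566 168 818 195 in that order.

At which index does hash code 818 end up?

153: h=6 -> slot 6
566: h=6, h2=3, probe 6,2 -> slot 2
168: h=0 -> slot 0
818: h=6, h2=3, probe 6,2,5 -> slot 5
195: h=6, h2=4, probe 6,3 -> slot 3
Table: [168, -, 566, 195, -, 818, 153]

5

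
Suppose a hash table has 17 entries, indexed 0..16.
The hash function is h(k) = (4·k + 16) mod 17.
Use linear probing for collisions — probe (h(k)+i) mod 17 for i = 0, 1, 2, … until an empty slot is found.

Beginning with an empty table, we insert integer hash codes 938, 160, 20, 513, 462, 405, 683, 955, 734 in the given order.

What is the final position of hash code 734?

Insert 938: h=11, slot 11 empty → index 11.
Insert 160: h=10, slot 10 empty → index 10.
Insert 20: h=11, slot 11 occupied → index 12.
Insert 513: h=11, slots 11,12 occupied → index 13.
Insert 462: h=11, slots 11,12,13 occupied → index 14.
Insert 405: h=4, slot 4 empty → index 4.
Insert 683: h=11, slots 11,12,13,14 occupied → index 15.
Insert 955: h=11, slots 11,12,13,14,15 occupied → index 16.
Insert 734: h=11, slots 11,12,13,14,15,16 occupied → index 0.
Table: [734, —, —, —, 405, —, —, —, —, —, 160, 938, 20, 513, 462, 683, 955]

0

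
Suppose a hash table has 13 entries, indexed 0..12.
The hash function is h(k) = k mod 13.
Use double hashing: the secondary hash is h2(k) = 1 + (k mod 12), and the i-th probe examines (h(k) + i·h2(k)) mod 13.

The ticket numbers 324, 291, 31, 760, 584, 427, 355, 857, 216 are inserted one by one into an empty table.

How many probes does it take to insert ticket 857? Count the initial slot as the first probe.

324 hashes to 12; slot 12 is free => place at 12.
291 hashes to 5; slot 5 is free => place at 5.
31 hashes to 5, h2=8; 5 taken => place at 0.
760 hashes to 6; slot 6 is free => place at 6.
584 hashes to 12, h2=9; 12 taken => place at 8.
427 hashes to 11; slot 11 is free => place at 11.
355 hashes to 4; slot 4 is free => place at 4.
857 hashes to 12, h2=6; 12,5,11,4 taken => place at 10.
216 hashes to 8, h2=1; 8 taken => place at 9.
Table: [31, —, —, —, 355, 291, 760, —, 584, 216, 857, 427, 324]

5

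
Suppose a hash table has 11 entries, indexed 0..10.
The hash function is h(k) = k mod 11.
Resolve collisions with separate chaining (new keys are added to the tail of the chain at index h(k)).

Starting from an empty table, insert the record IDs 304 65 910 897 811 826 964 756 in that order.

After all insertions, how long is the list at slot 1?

1

304 -> bucket 7
65 -> bucket 10
910 -> bucket 8
897 -> bucket 6
811 -> bucket 8 (collision)
826 -> bucket 1
964 -> bucket 7 (collision)
756 -> bucket 8 (collision)
Final buckets:
0: .
1: 826
2: .
3: .
4: .
5: .
6: 897
7: 304 -> 964
8: 910 -> 811 -> 756
9: .
10: 65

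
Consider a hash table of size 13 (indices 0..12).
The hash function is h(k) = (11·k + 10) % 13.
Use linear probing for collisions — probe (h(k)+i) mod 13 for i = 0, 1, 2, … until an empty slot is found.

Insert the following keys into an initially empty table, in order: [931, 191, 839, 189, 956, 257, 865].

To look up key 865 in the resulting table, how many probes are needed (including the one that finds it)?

Insert 931: h=7, slot 7 empty => index 7.
Insert 191: h=5, slot 5 empty => index 5.
Insert 839: h=9, slot 9 empty => index 9.
Insert 189: h=9, slot 9 occupied => index 10.
Insert 956: h=9, slots 9,10 occupied => index 11.
Insert 257: h=3, slot 3 empty => index 3.
Insert 865: h=9, slots 9,10,11 occupied => index 12.
Table: [., ., ., 257, ., 191, ., 931, ., 839, 189, 956, 865]
Lookup 865: h=9, probe 9,10,11,12 → found at 12.

4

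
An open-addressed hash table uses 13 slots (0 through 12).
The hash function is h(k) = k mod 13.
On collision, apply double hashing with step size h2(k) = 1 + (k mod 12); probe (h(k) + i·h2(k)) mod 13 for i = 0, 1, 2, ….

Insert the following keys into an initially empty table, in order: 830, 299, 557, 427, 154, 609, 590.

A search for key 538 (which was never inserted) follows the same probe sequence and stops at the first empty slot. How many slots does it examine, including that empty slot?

2

830 hashes to 11; slot 11 is free => place at 11.
299 hashes to 0; slot 0 is free => place at 0.
557 hashes to 11, h2=6; 11 taken => place at 4.
427 hashes to 11, h2=8; 11 taken => place at 6.
154 hashes to 11, h2=11; 11 taken => place at 9.
609 hashes to 11, h2=10; 11 taken => place at 8.
590 hashes to 5; slot 5 is free => place at 5.
Table: [299, ∅, ∅, ∅, 557, 590, 427, ∅, 609, 154, ∅, 830, ∅]
Lookup 538: h=5, h2=11, probe 5,3 → slot 3 empty, not found.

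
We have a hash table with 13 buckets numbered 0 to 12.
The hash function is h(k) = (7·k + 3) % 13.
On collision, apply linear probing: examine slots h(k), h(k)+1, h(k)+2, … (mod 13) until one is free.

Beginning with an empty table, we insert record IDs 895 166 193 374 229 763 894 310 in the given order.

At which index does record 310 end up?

895 hashes to 2; slot 2 is free => place at 2.
166 hashes to 8; slot 8 is free => place at 8.
193 hashes to 2; 2 taken => place at 3.
374 hashes to 8; 8 taken => place at 9.
229 hashes to 7; slot 7 is free => place at 7.
763 hashes to 1; slot 1 is free => place at 1.
894 hashes to 8; 8,9 taken => place at 10.
310 hashes to 2; 2,3 taken => place at 4.
Table: [_, 763, 895, 193, 310, _, _, 229, 166, 374, 894, _, _]

4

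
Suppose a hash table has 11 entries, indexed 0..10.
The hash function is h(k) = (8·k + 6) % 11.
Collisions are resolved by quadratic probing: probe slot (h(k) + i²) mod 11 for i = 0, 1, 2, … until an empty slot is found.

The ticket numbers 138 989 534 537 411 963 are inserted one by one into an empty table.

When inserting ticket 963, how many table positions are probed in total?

3

Insert 138: h=10, slot 10 empty => index 10.
Insert 989: h=9, slot 9 empty => index 9.
Insert 534: h=10, slot 10 occupied => index 0.
Insert 537: h=1, slot 1 empty => index 1.
Insert 411: h=5, slot 5 empty => index 5.
Insert 963: h=10, slots 10,0 occupied => index 3.
Table: [534, 537, —, 963, —, 411, —, —, —, 989, 138]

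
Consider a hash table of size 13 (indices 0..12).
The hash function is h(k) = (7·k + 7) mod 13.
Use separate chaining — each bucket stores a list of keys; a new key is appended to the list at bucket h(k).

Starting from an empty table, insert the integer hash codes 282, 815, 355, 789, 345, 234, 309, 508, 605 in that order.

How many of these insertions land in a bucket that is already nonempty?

Insert 282: h=5, bucket 5 empty -> new chain.
Insert 815: h=5, bucket 5 nonempty -> append to chain.
Insert 355: h=9, bucket 9 empty -> new chain.
Insert 789: h=5, bucket 5 nonempty -> append to chain.
Insert 345: h=4, bucket 4 empty -> new chain.
Insert 234: h=7, bucket 7 empty -> new chain.
Insert 309: h=12, bucket 12 empty -> new chain.
Insert 508: h=1, bucket 1 empty -> new chain.
Insert 605: h=4, bucket 4 nonempty -> append to chain.
Final buckets:
0: _
1: 508
2: _
3: _
4: 345 -> 605
5: 282 -> 815 -> 789
6: _
7: 234
8: _
9: 355
10: _
11: _
12: 309

3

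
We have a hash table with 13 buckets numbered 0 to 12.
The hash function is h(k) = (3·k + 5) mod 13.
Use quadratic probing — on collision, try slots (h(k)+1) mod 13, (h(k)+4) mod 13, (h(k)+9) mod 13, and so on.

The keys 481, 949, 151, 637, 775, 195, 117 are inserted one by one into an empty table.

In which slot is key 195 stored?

1

481: h=5 -> slot 5
949: h=5, probe 5,6 -> slot 6
151: h=3 -> slot 3
637: h=5, probe 5,6,9 -> slot 9
775: h=3, probe 3,4 -> slot 4
195: h=5, probe 5,6,9,1 -> slot 1
117: h=5, probe 5,6,9,1,8 -> slot 8
Table: [∅, 195, ∅, 151, 775, 481, 949, ∅, 117, 637, ∅, ∅, ∅]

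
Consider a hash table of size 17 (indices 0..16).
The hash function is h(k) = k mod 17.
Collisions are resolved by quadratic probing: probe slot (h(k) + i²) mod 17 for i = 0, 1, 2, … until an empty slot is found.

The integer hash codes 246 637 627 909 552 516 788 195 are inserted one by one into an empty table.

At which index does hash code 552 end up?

0

Insert 246: h=8, slot 8 empty => index 8.
Insert 637: h=8, slot 8 occupied => index 9.
Insert 627: h=15, slot 15 empty => index 15.
Insert 909: h=8, slots 8,9 occupied => index 12.
Insert 552: h=8, slots 8,9,12 occupied => index 0.
Insert 516: h=6, slot 6 empty => index 6.
Insert 788: h=6, slot 6 occupied => index 7.
Insert 195: h=8, slots 8,9,12,0,7 occupied => index 16.
Table: [552, ∅, ∅, ∅, ∅, ∅, 516, 788, 246, 637, ∅, ∅, 909, ∅, ∅, 627, 195]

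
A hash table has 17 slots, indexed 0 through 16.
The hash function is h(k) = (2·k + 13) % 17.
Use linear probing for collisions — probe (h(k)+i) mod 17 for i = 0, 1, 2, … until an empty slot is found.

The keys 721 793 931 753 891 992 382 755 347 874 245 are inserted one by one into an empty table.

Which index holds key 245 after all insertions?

16

721: h=10 => slot 10
793: h=1 => slot 1
931: h=5 => slot 5
753: h=6 => slot 6
891: h=10, probe 10,11 => slot 11
992: h=8 => slot 8
382: h=12 => slot 12
755: h=10, probe 10,11,12,13 => slot 13
347: h=10, probe 10,11,12,13,14 => slot 14
874: h=10, probe 10,11,12,13,14,15 => slot 15
245: h=10, probe 10,11,12,13,14,15,16 => slot 16
Table: [∅, 793, ∅, ∅, ∅, 931, 753, ∅, 992, ∅, 721, 891, 382, 755, 347, 874, 245]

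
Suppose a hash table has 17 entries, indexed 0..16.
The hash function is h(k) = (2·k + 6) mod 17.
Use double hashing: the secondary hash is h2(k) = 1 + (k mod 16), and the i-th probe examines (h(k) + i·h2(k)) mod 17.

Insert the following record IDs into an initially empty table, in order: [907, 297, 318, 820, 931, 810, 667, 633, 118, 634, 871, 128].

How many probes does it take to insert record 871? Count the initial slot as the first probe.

5

Insert 907: h=1, slot 1 empty → index 1.
Insert 297: h=5, slot 5 empty → index 5.
Insert 318: h=13, slot 13 empty → index 13.
Insert 820: h=14, slot 14 empty → index 14.
Insert 931: h=15, slot 15 empty → index 15.
Insert 810: h=11, slot 11 empty → index 11.
Insert 667: h=14, h2=12, slot 14 occupied → index 9.
Insert 633: h=14, h2=10, slot 14 occupied → index 7.
Insert 118: h=4, slot 4 empty → index 4.
Insert 634: h=16, slot 16 empty → index 16.
Insert 871: h=14, h2=8, slots 14,5,13,4 occupied → index 12.
Insert 128: h=7, h2=1, slot 7 occupied → index 8.
Table: [_, 907, _, _, 118, 297, _, 633, 128, 667, _, 810, 871, 318, 820, 931, 634]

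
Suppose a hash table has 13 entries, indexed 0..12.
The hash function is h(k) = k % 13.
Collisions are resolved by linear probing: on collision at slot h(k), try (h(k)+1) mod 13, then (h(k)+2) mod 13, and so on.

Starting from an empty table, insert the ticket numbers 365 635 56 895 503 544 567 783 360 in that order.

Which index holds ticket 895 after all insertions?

12

365: h=1 → slot 1
635: h=11 → slot 11
56: h=4 → slot 4
895: h=11, probe 11,12 → slot 12
503: h=9 → slot 9
544: h=11, probe 11,12,0 → slot 0
567: h=8 → slot 8
783: h=3 → slot 3
360: h=9, probe 9,10 → slot 10
Table: [544, 365, -, 783, 56, -, -, -, 567, 503, 360, 635, 895]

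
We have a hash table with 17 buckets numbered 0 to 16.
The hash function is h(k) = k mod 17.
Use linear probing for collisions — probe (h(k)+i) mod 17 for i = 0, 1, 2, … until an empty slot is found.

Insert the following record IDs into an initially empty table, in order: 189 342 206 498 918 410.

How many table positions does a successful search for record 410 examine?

189: h=2 => slot 2
342: h=2, probe 2,3 => slot 3
206: h=2, probe 2,3,4 => slot 4
498: h=5 => slot 5
918: h=0 => slot 0
410: h=2, probe 2,3,4,5,6 => slot 6
Table: [918, —, 189, 342, 206, 498, 410, —, —, —, —, —, —, —, —, —, —]
Lookup 410: h=2, probe 2,3,4,5,6 → found at 6.

5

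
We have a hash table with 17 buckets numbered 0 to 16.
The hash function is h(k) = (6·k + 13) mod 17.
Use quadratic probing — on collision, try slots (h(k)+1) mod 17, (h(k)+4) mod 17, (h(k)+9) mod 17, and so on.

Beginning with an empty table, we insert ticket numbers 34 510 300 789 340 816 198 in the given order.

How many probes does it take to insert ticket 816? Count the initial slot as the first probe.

4

34 hashes to 13; slot 13 is free => place at 13.
510 hashes to 13; 13 taken => place at 14.
300 hashes to 11; slot 11 is free => place at 11.
789 hashes to 4; slot 4 is free => place at 4.
340 hashes to 13; 13,14 taken => place at 0.
816 hashes to 13; 13,14,0 taken => place at 5.
198 hashes to 11; 11 taken => place at 12.
Table: [340, —, —, —, 789, 816, —, —, —, —, —, 300, 198, 34, 510, —, —]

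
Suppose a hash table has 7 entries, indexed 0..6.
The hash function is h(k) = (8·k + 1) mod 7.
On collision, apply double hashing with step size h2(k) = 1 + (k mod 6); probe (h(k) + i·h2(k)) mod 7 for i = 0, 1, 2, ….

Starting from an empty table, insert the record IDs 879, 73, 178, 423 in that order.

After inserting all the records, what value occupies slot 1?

423

Insert 879: h=5, slot 5 empty -> index 5.
Insert 73: h=4, slot 4 empty -> index 4.
Insert 178: h=4, h2=5, slot 4 occupied -> index 2.
Insert 423: h=4, h2=4, slot 4 occupied -> index 1.
Table: [., 423, 178, ., 73, 879, .]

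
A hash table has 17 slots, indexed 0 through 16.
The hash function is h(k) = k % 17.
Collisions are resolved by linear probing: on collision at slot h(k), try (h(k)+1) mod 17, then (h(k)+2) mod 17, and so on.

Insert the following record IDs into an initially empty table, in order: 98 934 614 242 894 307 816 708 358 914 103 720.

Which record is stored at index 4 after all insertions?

98: h=13 -> slot 13
934: h=16 -> slot 16
614: h=2 -> slot 2
242: h=4 -> slot 4
894: h=10 -> slot 10
307: h=1 -> slot 1
816: h=0 -> slot 0
708: h=11 -> slot 11
358: h=1, probe 1,2,3 -> slot 3
914: h=13, probe 13,14 -> slot 14
103: h=1, probe 1,2,3,4,5 -> slot 5
720: h=6 -> slot 6
Table: [816, 307, 614, 358, 242, 103, 720, -, -, -, 894, 708, -, 98, 914, -, 934]

242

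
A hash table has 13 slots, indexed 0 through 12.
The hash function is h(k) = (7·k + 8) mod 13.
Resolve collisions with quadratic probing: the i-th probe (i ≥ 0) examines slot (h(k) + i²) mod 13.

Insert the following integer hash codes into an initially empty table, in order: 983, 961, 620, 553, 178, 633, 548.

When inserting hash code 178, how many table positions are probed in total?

2

983 hashes to 12; slot 12 is free → place at 12.
961 hashes to 1; slot 1 is free → place at 1.
620 hashes to 6; slot 6 is free → place at 6.
553 hashes to 5; slot 5 is free → place at 5.
178 hashes to 6; 6 taken → place at 7.
633 hashes to 6; 6,7 taken → place at 10.
548 hashes to 9; slot 9 is free → place at 9.
Table: [—, 961, —, —, —, 553, 620, 178, —, 548, 633, —, 983]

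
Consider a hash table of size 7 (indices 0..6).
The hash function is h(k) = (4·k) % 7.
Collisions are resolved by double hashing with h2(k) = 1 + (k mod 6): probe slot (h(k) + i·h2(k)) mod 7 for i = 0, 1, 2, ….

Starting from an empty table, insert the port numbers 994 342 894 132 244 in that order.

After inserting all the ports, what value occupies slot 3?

994 hashes to 0; slot 0 is free => place at 0.
342 hashes to 3; slot 3 is free => place at 3.
894 hashes to 6; slot 6 is free => place at 6.
132 hashes to 3, h2=1; 3 taken => place at 4.
244 hashes to 3, h2=5; 3 taken => place at 1.
Table: [994, 244, ∅, 342, 132, ∅, 894]

342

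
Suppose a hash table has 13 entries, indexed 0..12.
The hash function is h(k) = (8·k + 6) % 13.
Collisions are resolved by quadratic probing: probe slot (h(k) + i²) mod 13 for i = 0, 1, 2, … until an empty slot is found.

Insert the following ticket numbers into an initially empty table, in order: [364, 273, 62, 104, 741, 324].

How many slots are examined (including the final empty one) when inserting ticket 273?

2

364: h=6 => slot 6
273: h=6, probe 6,7 => slot 7
62: h=8 => slot 8
104: h=6, probe 6,7,10 => slot 10
741: h=6, probe 6,7,10,2 => slot 2
324: h=11 => slot 11
Table: [-, -, 741, -, -, -, 364, 273, 62, -, 104, 324, -]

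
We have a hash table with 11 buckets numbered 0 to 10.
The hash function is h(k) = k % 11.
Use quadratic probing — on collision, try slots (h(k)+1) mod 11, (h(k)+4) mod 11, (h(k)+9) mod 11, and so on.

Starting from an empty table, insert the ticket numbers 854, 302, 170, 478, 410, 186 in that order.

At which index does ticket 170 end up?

6

854: h=7 → slot 7
302: h=5 → slot 5
170: h=5, probe 5,6 → slot 6
478: h=5, probe 5,6,9 → slot 9
410: h=3 → slot 3
186: h=10 → slot 10
Table: [—, —, —, 410, —, 302, 170, 854, —, 478, 186]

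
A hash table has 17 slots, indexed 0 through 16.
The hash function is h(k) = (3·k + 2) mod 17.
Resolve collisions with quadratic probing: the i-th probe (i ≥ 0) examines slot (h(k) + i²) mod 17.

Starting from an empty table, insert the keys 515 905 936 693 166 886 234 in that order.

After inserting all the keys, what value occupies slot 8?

166

Insert 515: h=0, slot 0 empty → index 0.
Insert 905: h=14, slot 14 empty → index 14.
Insert 936: h=5, slot 5 empty → index 5.
Insert 693: h=7, slot 7 empty → index 7.
Insert 166: h=7, slot 7 occupied → index 8.
Insert 886: h=8, slot 8 occupied → index 9.
Insert 234: h=7, slots 7,8 occupied → index 11.
Table: [515, —, —, —, —, 936, —, 693, 166, 886, —, 234, —, —, 905, —, —]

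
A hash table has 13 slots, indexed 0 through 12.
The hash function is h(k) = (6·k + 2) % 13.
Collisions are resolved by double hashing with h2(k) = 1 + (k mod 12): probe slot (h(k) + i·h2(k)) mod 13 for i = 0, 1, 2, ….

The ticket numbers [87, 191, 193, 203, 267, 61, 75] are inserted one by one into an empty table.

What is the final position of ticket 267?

87 hashes to 4; slot 4 is free → place at 4.
191 hashes to 4, h2=12; 4 taken → place at 3.
193 hashes to 3, h2=2; 3 taken → place at 5.
203 hashes to 11; slot 11 is free → place at 11.
267 hashes to 5, h2=4; 5 taken → place at 9.
61 hashes to 4, h2=2; 4 taken → place at 6.
75 hashes to 10; slot 10 is free → place at 10.
Table: [_, _, _, 191, 87, 193, 61, _, _, 267, 75, 203, _]

9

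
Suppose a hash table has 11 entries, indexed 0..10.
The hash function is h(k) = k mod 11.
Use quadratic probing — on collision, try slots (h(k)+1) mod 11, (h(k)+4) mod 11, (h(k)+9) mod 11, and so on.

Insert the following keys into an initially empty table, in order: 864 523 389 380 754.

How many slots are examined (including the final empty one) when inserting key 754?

Insert 864: h=6, slot 6 empty => index 6.
Insert 523: h=6, slot 6 occupied => index 7.
Insert 389: h=4, slot 4 empty => index 4.
Insert 380: h=6, slots 6,7 occupied => index 10.
Insert 754: h=6, slots 6,7,10,4 occupied => index 0.
Table: [754, -, -, -, 389, -, 864, 523, -, -, 380]

5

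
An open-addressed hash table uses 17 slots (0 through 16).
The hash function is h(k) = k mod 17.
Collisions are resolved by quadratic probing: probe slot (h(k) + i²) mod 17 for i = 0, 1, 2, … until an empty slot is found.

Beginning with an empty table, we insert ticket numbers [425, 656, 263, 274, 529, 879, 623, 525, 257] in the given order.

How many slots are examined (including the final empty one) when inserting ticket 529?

2

Insert 425: h=0, slot 0 empty → index 0.
Insert 656: h=10, slot 10 empty → index 10.
Insert 263: h=8, slot 8 empty → index 8.
Insert 274: h=2, slot 2 empty → index 2.
Insert 529: h=2, slot 2 occupied → index 3.
Insert 879: h=12, slot 12 empty → index 12.
Insert 623: h=11, slot 11 empty → index 11.
Insert 525: h=15, slot 15 empty → index 15.
Insert 257: h=2, slots 2,3 occupied → index 6.
Table: [425, ∅, 274, 529, ∅, ∅, 257, ∅, 263, ∅, 656, 623, 879, ∅, ∅, 525, ∅]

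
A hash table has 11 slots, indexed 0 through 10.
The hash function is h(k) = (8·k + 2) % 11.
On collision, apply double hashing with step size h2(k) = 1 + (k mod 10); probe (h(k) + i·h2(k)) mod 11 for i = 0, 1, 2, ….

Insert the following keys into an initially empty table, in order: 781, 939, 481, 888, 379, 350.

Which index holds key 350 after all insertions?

781: h=2 -> slot 2
939: h=1 -> slot 1
481: h=0 -> slot 0
888: h=0, h2=9, probe 0,9 -> slot 9
379: h=9, h2=10, probe 9,8 -> slot 8
350: h=8, h2=1, probe 8,9,10 -> slot 10
Table: [481, 939, 781, ., ., ., ., ., 379, 888, 350]

10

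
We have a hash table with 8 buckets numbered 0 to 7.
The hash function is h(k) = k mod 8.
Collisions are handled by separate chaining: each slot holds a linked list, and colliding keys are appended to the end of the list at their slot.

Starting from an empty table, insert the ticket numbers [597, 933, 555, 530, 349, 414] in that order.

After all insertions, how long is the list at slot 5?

597 -> bucket 5
933 -> bucket 5 (collision)
555 -> bucket 3
530 -> bucket 2
349 -> bucket 5 (collision)
414 -> bucket 6
Final buckets:
0: _
1: _
2: 530
3: 555
4: _
5: 597 -> 933 -> 349
6: 414
7: _

3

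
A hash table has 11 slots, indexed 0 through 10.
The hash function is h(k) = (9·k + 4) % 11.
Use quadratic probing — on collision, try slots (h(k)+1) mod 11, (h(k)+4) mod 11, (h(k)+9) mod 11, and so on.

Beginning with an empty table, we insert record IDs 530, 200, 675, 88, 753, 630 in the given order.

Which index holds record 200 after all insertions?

530 hashes to 0; slot 0 is free → place at 0.
200 hashes to 0; 0 taken → place at 1.
675 hashes to 7; slot 7 is free → place at 7.
88 hashes to 4; slot 4 is free → place at 4.
753 hashes to 5; slot 5 is free → place at 5.
630 hashes to 9; slot 9 is free → place at 9.
Table: [530, 200, _, _, 88, 753, _, 675, _, 630, _]

1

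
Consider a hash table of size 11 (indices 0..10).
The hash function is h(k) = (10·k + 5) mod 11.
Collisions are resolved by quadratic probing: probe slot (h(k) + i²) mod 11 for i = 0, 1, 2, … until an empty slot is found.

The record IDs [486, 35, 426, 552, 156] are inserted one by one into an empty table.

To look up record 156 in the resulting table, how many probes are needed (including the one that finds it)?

4

486: h=3 -> slot 3
35: h=3, probe 3,4 -> slot 4
426: h=8 -> slot 8
552: h=3, probe 3,4,7 -> slot 7
156: h=3, probe 3,4,7,1 -> slot 1
Table: [∅, 156, ∅, 486, 35, ∅, ∅, 552, 426, ∅, ∅]
Lookup 156: h=3, probe 3,4,7,1 → found at 1.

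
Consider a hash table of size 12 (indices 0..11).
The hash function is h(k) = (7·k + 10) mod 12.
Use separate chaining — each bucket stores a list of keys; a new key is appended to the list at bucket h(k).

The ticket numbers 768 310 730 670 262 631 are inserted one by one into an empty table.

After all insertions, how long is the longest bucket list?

768 -> bucket 10
310 -> bucket 8
730 -> bucket 8 (collision)
670 -> bucket 8 (collision)
262 -> bucket 8 (collision)
631 -> bucket 11
Final buckets:
0: —
1: —
2: —
3: —
4: —
5: —
6: —
7: —
8: 310 -> 730 -> 670 -> 262
9: —
10: 768
11: 631

4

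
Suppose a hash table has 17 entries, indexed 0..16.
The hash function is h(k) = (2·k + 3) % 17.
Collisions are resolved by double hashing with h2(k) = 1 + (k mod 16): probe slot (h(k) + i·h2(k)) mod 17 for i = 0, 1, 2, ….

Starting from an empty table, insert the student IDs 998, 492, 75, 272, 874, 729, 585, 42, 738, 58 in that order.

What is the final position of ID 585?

Insert 998: h=10, slot 10 empty => index 10.
Insert 492: h=1, slot 1 empty => index 1.
Insert 75: h=0, slot 0 empty => index 0.
Insert 272: h=3, slot 3 empty => index 3.
Insert 874: h=0, h2=11, slot 0 occupied => index 11.
Insert 729: h=16, slot 16 empty => index 16.
Insert 585: h=0, h2=10, slots 0,10,3 occupied => index 13.
Insert 42: h=2, slot 2 empty => index 2.
Insert 738: h=0, h2=3, slots 0,3 occupied => index 6.
Insert 58: h=0, h2=11, slots 0,11 occupied => index 5.
Table: [75, 492, 42, 272, ∅, 58, 738, ∅, ∅, ∅, 998, 874, ∅, 585, ∅, ∅, 729]

13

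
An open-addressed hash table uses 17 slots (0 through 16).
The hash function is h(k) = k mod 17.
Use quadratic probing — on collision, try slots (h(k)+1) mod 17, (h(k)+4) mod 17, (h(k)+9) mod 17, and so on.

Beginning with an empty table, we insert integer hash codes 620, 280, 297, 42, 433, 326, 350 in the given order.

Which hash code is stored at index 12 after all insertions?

620: h=8 → slot 8
280: h=8, probe 8,9 → slot 9
297: h=8, probe 8,9,12 → slot 12
42: h=8, probe 8,9,12,0 → slot 0
433: h=8, probe 8,9,12,0,7 → slot 7
326: h=3 → slot 3
350: h=10 → slot 10
Table: [42, -, -, 326, -, -, -, 433, 620, 280, 350, -, 297, -, -, -, -]

297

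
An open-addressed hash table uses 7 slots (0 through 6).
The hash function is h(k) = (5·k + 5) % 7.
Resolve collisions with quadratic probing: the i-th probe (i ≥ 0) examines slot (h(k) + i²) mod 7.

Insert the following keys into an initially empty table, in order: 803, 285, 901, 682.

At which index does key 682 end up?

803 hashes to 2; slot 2 is free -> place at 2.
285 hashes to 2; 2 taken -> place at 3.
901 hashes to 2; 2,3 taken -> place at 6.
682 hashes to 6; 6 taken -> place at 0.
Table: [682, ., 803, 285, ., ., 901]

0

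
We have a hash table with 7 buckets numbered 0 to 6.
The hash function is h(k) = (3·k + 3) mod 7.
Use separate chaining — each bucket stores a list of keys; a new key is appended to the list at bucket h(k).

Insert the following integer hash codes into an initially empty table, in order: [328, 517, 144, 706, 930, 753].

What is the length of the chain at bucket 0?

4

328 -> bucket 0
517 -> bucket 0 (collision)
144 -> bucket 1
706 -> bucket 0 (collision)
930 -> bucket 0 (collision)
753 -> bucket 1 (collision)
Final buckets:
0: 328 -> 517 -> 706 -> 930
1: 144 -> 753
2: ∅
3: ∅
4: ∅
5: ∅
6: ∅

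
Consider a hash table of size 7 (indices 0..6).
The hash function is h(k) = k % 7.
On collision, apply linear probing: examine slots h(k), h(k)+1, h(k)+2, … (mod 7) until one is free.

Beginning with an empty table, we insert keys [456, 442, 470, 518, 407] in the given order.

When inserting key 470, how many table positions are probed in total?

Insert 456: h=1, slot 1 empty → index 1.
Insert 442: h=1, slot 1 occupied → index 2.
Insert 470: h=1, slots 1,2 occupied → index 3.
Insert 518: h=0, slot 0 empty → index 0.
Insert 407: h=1, slots 1,2,3 occupied → index 4.
Table: [518, 456, 442, 470, 407, _, _]

3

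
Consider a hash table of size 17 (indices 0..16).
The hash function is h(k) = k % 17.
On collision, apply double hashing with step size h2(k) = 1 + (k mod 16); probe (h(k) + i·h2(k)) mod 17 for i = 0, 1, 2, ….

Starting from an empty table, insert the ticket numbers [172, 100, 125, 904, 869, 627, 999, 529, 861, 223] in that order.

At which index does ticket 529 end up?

172: h=2 → slot 2
100: h=15 → slot 15
125: h=6 → slot 6
904: h=3 → slot 3
869: h=2, h2=6, probe 2,8 → slot 8
627: h=15, h2=4, probe 15,2,6,10 → slot 10
999: h=13 → slot 13
529: h=2, h2=2, probe 2,4 → slot 4
861: h=11 → slot 11
223: h=2, h2=16, probe 2,1 → slot 1
Table: [_, 223, 172, 904, 529, _, 125, _, 869, _, 627, 861, _, 999, _, 100, _]

4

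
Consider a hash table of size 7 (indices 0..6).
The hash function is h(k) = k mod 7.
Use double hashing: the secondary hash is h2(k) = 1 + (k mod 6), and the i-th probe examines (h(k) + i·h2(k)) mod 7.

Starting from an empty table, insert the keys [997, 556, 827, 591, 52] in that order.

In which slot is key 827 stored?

997: h=3 -> slot 3
556: h=3, h2=5, probe 3,1 -> slot 1
827: h=1, h2=6, probe 1,0 -> slot 0
591: h=3, h2=4, probe 3,0,4 -> slot 4
52: h=3, h2=5, probe 3,1,6 -> slot 6
Table: [827, 556, -, 997, 591, -, 52]

0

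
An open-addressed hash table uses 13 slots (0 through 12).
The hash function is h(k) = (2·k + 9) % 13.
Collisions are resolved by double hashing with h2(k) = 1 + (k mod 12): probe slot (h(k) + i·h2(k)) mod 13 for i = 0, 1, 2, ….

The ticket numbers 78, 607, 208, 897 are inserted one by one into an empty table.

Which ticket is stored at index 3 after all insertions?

Insert 78: h=9, slot 9 empty -> index 9.
Insert 607: h=1, slot 1 empty -> index 1.
Insert 208: h=9, h2=5, slots 9,1 occupied -> index 6.
Insert 897: h=9, h2=10, slots 9,6 occupied -> index 3.
Table: [—, 607, —, 897, —, —, 208, —, —, 78, —, —, —]

897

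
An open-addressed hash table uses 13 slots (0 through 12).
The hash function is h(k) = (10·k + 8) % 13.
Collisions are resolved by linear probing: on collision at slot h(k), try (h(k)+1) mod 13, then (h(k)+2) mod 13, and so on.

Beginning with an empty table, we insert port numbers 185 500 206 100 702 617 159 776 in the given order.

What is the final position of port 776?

Insert 185: h=12, slot 12 empty -> index 12.
Insert 500: h=3, slot 3 empty -> index 3.
Insert 206: h=1, slot 1 empty -> index 1.
Insert 100: h=7, slot 7 empty -> index 7.
Insert 702: h=8, slot 8 empty -> index 8.
Insert 617: h=3, slot 3 occupied -> index 4.
Insert 159: h=12, slot 12 occupied -> index 0.
Insert 776: h=7, slots 7,8 occupied -> index 9.
Table: [159, 206, _, 500, 617, _, _, 100, 702, 776, _, _, 185]

9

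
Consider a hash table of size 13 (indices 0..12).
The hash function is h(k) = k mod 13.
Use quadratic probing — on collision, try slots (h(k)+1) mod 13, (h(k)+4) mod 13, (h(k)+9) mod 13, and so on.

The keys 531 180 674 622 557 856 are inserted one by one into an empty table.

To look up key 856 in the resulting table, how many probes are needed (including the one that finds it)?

531: h=11 => slot 11
180: h=11, probe 11,12 => slot 12
674: h=11, probe 11,12,2 => slot 2
622: h=11, probe 11,12,2,7 => slot 7
557: h=11, probe 11,12,2,7,1 => slot 1
856: h=11, probe 11,12,2,7,1,10 => slot 10
Table: [-, 557, 674, -, -, -, -, 622, -, -, 856, 531, 180]
Lookup 856: h=11, probe 11,12,2,7,1,10 → found at 10.

6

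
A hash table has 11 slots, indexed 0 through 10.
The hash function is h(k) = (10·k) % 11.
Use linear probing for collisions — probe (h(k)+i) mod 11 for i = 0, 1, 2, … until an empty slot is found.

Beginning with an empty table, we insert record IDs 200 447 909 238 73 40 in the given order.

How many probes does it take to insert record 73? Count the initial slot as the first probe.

4

Insert 200: h=9, slot 9 empty → index 9.
Insert 447: h=4, slot 4 empty → index 4.
Insert 909: h=4, slot 4 occupied → index 5.
Insert 238: h=4, slots 4,5 occupied → index 6.
Insert 73: h=4, slots 4,5,6 occupied → index 7.
Insert 40: h=4, slots 4,5,6,7 occupied → index 8.
Table: [_, _, _, _, 447, 909, 238, 73, 40, 200, _]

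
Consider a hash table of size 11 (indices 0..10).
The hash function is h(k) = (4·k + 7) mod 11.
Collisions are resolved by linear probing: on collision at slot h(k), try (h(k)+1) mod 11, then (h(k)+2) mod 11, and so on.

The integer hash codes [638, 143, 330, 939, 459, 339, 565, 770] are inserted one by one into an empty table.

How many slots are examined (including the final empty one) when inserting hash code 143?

2

638: h=7 => slot 7
143: h=7, probe 7,8 => slot 8
330: h=7, probe 7,8,9 => slot 9
939: h=1 => slot 1
459: h=6 => slot 6
339: h=10 => slot 10
565: h=1, probe 1,2 => slot 2
770: h=7, probe 7,8,9,10,0 => slot 0
Table: [770, 939, 565, —, —, —, 459, 638, 143, 330, 339]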